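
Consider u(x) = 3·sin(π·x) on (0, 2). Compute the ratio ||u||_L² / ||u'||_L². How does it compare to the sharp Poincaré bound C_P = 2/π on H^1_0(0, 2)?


||u||_L² / ||u'||_L² = 1/π < C_P = 2/π.

u(x) = 3·sin(π·x), so u'(x) = 3*π*cos(π*x).
Writing u(x) = A·sin(kπx/L) with A = 3 and k = 2, use ∫_0^L sin²(kπx/L) dx = L/2 and ∫_0^L cos²(kπx/L) dx = L/2.
u² = 9·sin²(π·x) and (u')² = 9*π^2·cos²(π·x), and each of sin², cos² integrates to L/2 = 1 over (0, 2).
∫_0^2 u² dx = 9, so ||u||_L² = 3.
∫_0^2 (u')² dx = 9*π^2, so ||u'||_L² = 3*π.
Ratio ||u||_L² / ||u'||_L² = 1/π.
Sharp Poincaré constant on H^1_0(0, 2) is C_P = L/π = 2/π, achieved by sin(π/2·x).
This is the k = 2 harmonic; the ratio L/(kπ) is strictly less than C_P = L/π, consistent with the sharp inequality ||u||_L² ≤ C_P ||u'||_L².


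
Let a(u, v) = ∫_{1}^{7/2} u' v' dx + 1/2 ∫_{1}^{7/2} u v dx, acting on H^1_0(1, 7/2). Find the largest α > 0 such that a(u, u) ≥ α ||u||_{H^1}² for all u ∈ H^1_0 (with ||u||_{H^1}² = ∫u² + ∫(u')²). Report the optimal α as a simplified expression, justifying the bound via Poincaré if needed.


α = (25 + 8*π^2)/(2*(25 + 4*π^2))

Coercivity of a(·,·) on H^1_0(1, 7/2) means a(u, u) ≥ α ||u||_{H^1}² for every u ∈ H^1_0.
The interval has length L = 5/2, and Poincaré/coercivity depend only on L. Here a(u, u) = ∫(u')² + (1/2)·∫u².
Here 0 < c = 1/2 < 1. The condition a(u,u) ≥ α||u||_{H^1}² reads (1−α)∫(u')² ≥ (α−c)∫u². Any admissible α is ≤ 1 (rapidly oscillating u have ∫u²/∫(u')² → 0), and α = 1 would force 0 ≥ (1−c)∫u², impossible since c < 1; so 1−α > 0. By the sharp Poincaré inequality on H^1_0 of an interval of length L, ∫(u')² ≥ (π/L)²∫u² with equality for the first sine mode sin(π(x−x₀)/L) (x₀ the left endpoint), so the inequality holds for all u iff (1−α)(π/L)² ≥ α − c, i.e. α ≤ ((π/L)² + c)/((π/L)² + 1) = (1 + c(L/π)²)/(1 + (L/π)²). With (π/L)² = 4*π^2/25 and c = 1/2, the largest admissible constant is α = ((π/L)² + c)/((π/L)² + 1).
Simplifying, α = (25 + 8*π^2)/(2*(25 + 4*π^2)).


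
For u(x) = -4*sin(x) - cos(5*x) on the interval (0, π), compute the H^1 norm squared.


||u||_{H^1(0,π)}^2 = 29*π

u'(x) = 5*sin(5*x) - 4*cos(x).
Expand u² and (u')² and integrate term by term on (0, π), using: for integers n ≥ 1, ∫_0^π sin²(nx) dx = ∫_0^π cos²(nx) dx = π/2; for n ≠ n', ∫_0^π sin(nx)sin(n'x) dx = ∫_0^π cos(nx)cos(n'x) dx = 0; and by product-to-sum, ∫_0^π sin(nx)cos(n'x) dx = ½∫_0^π [sin((n+n')x) + sin((n−n')x)] dx, which is 0 when n+n' is even and 2n/(n²−n'²) when n+n' is odd (it need not vanish on (0, π)).
  u² squared terms: (-1)²·∫cos(5x)² dx = 1·π/2 = π/2;  (-4)²·∫sin(x)² dx = 16·π/2 = 8*π.
  u² cross terms: 2·(-1)·(-4)·∫cos(5x)·sin(x) dx = 8·(0) = 0.
  So ∫_0^π u² dx = π/2 + 8*π + 0 = 17*π/2.
  (u')² squared terms: (-4)²·∫cos(x)² dx = 16·π/2 = 8*π;  (5)²·∫sin(5x)² dx = 25·π/2 = 25*π/2.
  (u')² cross terms: 2·(-4)·(5)·∫cos(x)·sin(5x) dx = -40·(0) = 0.
  So ∫_0^π (u')² dx = 8*π + 25*π/2 + 0 = 41*π/2.
||u||_{H^1}^2 = (17*π/2) + (41*π/2) = 29*π.


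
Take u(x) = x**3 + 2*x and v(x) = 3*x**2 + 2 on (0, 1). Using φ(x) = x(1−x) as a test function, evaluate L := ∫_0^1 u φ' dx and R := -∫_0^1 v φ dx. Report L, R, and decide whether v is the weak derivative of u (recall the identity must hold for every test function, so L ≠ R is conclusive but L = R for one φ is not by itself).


LHS = -29/60, RHS = -29/60. Yes, v = u' weakly.

u(x) = x**3 + 2*x, classical derivative u'(x) = 3*x**2 + 2.
φ(x) = x(1−x), so φ'(x) = 1 - 2*x.
Note φ(0) = φ(1) = 0, so the boundary term u·φ vanishes.
LHS = ∫_0^1 u(x) φ'(x) dx = ∫_0^1 (-2*x^4 + x^3 - 4*x^2 + 2*x) dx. Term by term:
  ∫_0^1 -2*x^4 dx = -2/5;  ∫_0^1 x^3 dx = 1/4;  ∫_0^1 -4*x^2 dx = -4/3;
  ∫_0^1 2*x dx = 1.
Sum: -2/5 + 1/4 − 4/3 + 1 = -29/60.
So LHS = -29/60.
∫_0^1 v(x) φ(x) dx = ∫_0^1 (-3*x^4 + 3*x^3 - 2*x^2 + 2*x) dx. Term by term:
  ∫_0^1 -3*x^4 dx = -3/5;  ∫_0^1 3*x^3 dx = 3/4;  ∫_0^1 -2*x^2 dx = -2/3;
  ∫_0^1 2*x dx = 1.
Sum: -3/5 + 3/4 − 2/3 + 1 = 29/60.
So RHS = -∫_0^1 v(x) φ(x) dx = -29/60.
LHS = RHS, so the identity holds for this test φ.
Moreover u is smooth here and v(x) = u'(x) = 3*x**2 + 2 pointwise, so the identity holds for every test function. Hence v is the weak derivative of u.


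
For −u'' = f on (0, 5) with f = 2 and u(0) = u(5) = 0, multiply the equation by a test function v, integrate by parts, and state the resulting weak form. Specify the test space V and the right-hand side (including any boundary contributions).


V = H^1_0(0, 5) (so v(0) = v(5) = 0); weak form: ∫_0^5 u'v' dx = ∫_0^5 (2) v dx for all v ∈ V.

Multiply both sides by a test function v and integrate from 0 to 5:
  ∫_0^5 −u''(x) v(x) dx = ∫_0^5 f(x) v(x) dx.
Integrate the LHS by parts once:
  ∫_0^5 −u'' v dx = −[u'(x) v(x)]_0^5 + ∫_0^5 u'(x) v'(x) dx.
Thus ∫_0^5 u'(x) v'(x) dx = ∫_0^5 f(x) v(x) dx + [u'(x) v(x)]_0^5.
Choose V so that boundary terms are either known or forced to vanish.
u is Dirichlet: u(0) = u(5) = 0. Let V = H^1_0(0, 5); then v(0) = v(5) = 0, and [u' v]_0^5 = 0.
Weak formulation: find u (satisfying any essential BC) such that ∫_0^5 u'(x) v'(x) dx = ∫_0^5 f v dx for all v ∈ V.
Substituting f(x) = 2, the right-hand side is ∫_0^5 (2) v dx.


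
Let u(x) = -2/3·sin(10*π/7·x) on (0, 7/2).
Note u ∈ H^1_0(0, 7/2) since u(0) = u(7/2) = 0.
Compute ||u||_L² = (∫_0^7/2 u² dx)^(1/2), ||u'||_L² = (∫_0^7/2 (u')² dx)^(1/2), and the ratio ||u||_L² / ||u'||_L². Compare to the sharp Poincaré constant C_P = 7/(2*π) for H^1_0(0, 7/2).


||u||_L² / ||u'||_L² = 7/(10*π) < C_P = 7/(2*π).

u(x) = -2/3·sin(10*π/7·x), so u'(x) = -20*π*cos(10*π*x/7)/21.
Writing u(x) = A·sin(kπx/L) with A = -2/3 and k = 5, use ∫_0^L sin²(kπx/L) dx = L/2 and ∫_0^L cos²(kπx/L) dx = L/2.
u² = 4/9·sin²(10*π/7·x) and (u')² = 400*π^2/441·cos²(10*π/7·x), and each of sin², cos² integrates to L/2 = 7/4 over (0, 7/2).
∫_0^7/2 u² dx = 7/9, so ||u||_L² = sqrt(7)/3.
∫_0^7/2 (u')² dx = 100*π^2/63, so ||u'||_L² = 10*sqrt(7)*π/21.
Ratio ||u||_L² / ||u'||_L² = 7/(10*π).
Sharp Poincaré constant on H^1_0(0, 7/2) is C_P = L/π = 7/(2*π), achieved by sin(2*π/7·x).
This is the k = 5 harmonic; the ratio L/(kπ) is strictly less than C_P = L/π, consistent with the sharp inequality ||u||_L² ≤ C_P ||u'||_L².


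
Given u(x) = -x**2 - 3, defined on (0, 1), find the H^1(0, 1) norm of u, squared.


||u||_{H^1}^2 = 188/15

The H^1 norm (squared) on an interval (0, L) is
  ||u||_{H^1}^2 = ∫_0^L u(x)^2 dx + ∫_0^L u'(x)^2 dx.
Compute u'(x) = -2*x.
Then u(x)^2 = x**4 + 6*x**2 + 9 and u'(x)^2 = 4*x**2.
Integrate each monomial from 0 to 1 using ∫_0^1 c·x^n dx = c·1^(n+1)/(n+1):
  ∫_0^1 u(x)^2 dx = ∫_0^1 (x^4 + 6*x^2 + 9) dx. Term by term:
    ∫_0^1 x^4 dx = 1/5;  ∫_0^1 6*x^2 dx = 2;  ∫_0^1 9 dx = 9.
  Sum: 1/5 + 2 + 9 = 56/5.
  ∫_0^1 u'(x)^2 dx = ∫_0^1 (4*x^2) dx. Term by term:
    ∫_0^1 4*x^2 dx = 4/3.
Adding: ||u||_{H^1}^2 = 56/5 + 4/3 = 188/15.


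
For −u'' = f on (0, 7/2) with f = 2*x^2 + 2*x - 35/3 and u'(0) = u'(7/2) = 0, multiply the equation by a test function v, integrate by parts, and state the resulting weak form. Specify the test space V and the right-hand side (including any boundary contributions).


V = H^1(0, 7/2) (no boundary constraint on v; u is determined up to an additive constant); weak form: ∫_0^7/2 u'v' dx = ∫_0^7/2 (2*x^2 + 2*x - 35/3) v dx for all v ∈ V.

Multiply both sides by a test function v and integrate from 0 to 7/2:
  ∫_0^7/2 −u''(x) v(x) dx = ∫_0^7/2 f(x) v(x) dx.
Integrate the LHS by parts once:
  ∫_0^7/2 −u'' v dx = −[u'(x) v(x)]_0^7/2 + ∫_0^7/2 u'(x) v'(x) dx.
Thus ∫_0^7/2 u'(x) v'(x) dx = ∫_0^7/2 f(x) v(x) dx + [u'(x) v(x)]_0^7/2.
Choose V so that boundary terms are either known or forced to vanish.
u has homogeneous Neumann: u'(0) = u'(7/2) = 0. So [u' v]_0^7/2 = 0·v(7/2) − 0·v(0) = 0 for any v; take V = H^1(0, 7/2).
Weak formulation: find u (satisfying any essential BC) such that ∫_0^7/2 u'(x) v'(x) dx = ∫_0^7/2 f v dx for all v ∈ V (homogeneous Neumann, so boundary terms vanish).
Substituting f(x) = 2*x^2 + 2*x - 35/3, the right-hand side is ∫_0^7/2 (2*x^2 + 2*x - 35/3) v dx.
Compatibility check (pure Neumann): taking v ≡ 1 ∈ V gives 0 = ∫_0^7/2 f dx + (0) − (0), i.e. ∫_0^7/2 f dx must equal u'(0) − u'(7/2) = 0. Indeed ∫_0^7/2 (2*x^2 + 2*x - 35/3) dx = 0, so the data are compatible. The solution is then unique only up to an additive constant (fix it e.g. by requiring ∫_0^7/2 u dx = 0).


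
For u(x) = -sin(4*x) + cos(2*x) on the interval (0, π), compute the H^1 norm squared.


||u||_{H^1(0,π)}^2 = 11*π

u'(x) = -2*sin(2*x) - 4*cos(4*x).
Expand u² and (u')² and integrate term by term on (0, π), using: for integers n ≥ 1, ∫_0^π sin²(nx) dx = ∫_0^π cos²(nx) dx = π/2; for n ≠ n', ∫_0^π sin(nx)sin(n'x) dx = ∫_0^π cos(nx)cos(n'x) dx = 0; and by product-to-sum, ∫_0^π sin(nx)cos(n'x) dx = ½∫_0^π [sin((n+n')x) + sin((n−n')x)] dx, which is 0 when n+n' is even and 2n/(n²−n'²) when n+n' is odd (it need not vanish on (0, π)).
  u² squared terms: (-1)²·∫sin(4x)² dx = 1·π/2 = π/2;  (1)²·∫cos(2x)² dx = 1·π/2 = π/2.
  u² cross terms: 2·(-1)·(1)·∫sin(4x)·cos(2x) dx = -2·(0) = 0.
  So ∫_0^π u² dx = π/2 + π/2 + 0 = π.
  (u')² squared terms: (-4)²·∫cos(4x)² dx = 16·π/2 = 8*π;  (-2)²·∫sin(2x)² dx = 4·π/2 = 2*π.
  (u')² cross terms: 2·(-4)·(-2)·∫cos(4x)·sin(2x) dx = 16·(0) = 0.
  So ∫_0^π (u')² dx = 8*π + 2*π + 0 = 10*π.
||u||_{H^1}^2 = (π) + (10*π) = 11*π.


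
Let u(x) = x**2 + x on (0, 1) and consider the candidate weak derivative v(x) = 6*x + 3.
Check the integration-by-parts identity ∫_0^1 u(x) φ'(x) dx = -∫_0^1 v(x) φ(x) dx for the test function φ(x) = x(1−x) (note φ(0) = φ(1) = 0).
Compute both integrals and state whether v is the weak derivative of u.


LHS = -1/3, RHS = -1. No, v is not the weak derivative of u.

u(x) = x**2 + x, classical derivative u'(x) = 2*x + 1.
φ(x) = x(1−x), so φ'(x) = 1 - 2*x.
Note φ(0) = φ(1) = 0, so the boundary term u·φ vanishes.
LHS = ∫_0^1 u(x) φ'(x) dx = ∫_0^1 (-2*x^3 - x^2 + x) dx. Term by term:
  ∫_0^1 -2*x^3 dx = -1/2;  ∫_0^1 -x^2 dx = -1/3;  ∫_0^1 x dx = 1/2.
Sum: -1/2 − 1/3 + 1/2 = -1/3.
So LHS = -1/3.
∫_0^1 v(x) φ(x) dx = ∫_0^1 (-6*x^3 + 3*x^2 + 3*x) dx. Term by term:
  ∫_0^1 -6*x^3 dx = -3/2;  ∫_0^1 3*x^2 dx = 1;  ∫_0^1 3*x dx = 3/2.
Sum: -3/2 + 1 + 3/2 = 1.
So RHS = -∫_0^1 v(x) φ(x) dx = -1.
LHS − RHS = 2/3 ≠ 0, so the identity fails.
(For a valid weak derivative the identity must hold for EVERY test function, in particular this one. The failure shows v is NOT the weak derivative of u.)
Correct weak derivative would be u'(x) = 2*x + 1.


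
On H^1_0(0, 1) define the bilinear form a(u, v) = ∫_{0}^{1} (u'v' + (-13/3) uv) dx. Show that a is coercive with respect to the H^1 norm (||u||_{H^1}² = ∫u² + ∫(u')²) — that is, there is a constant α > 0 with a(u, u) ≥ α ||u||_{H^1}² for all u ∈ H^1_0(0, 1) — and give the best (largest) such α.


α = (-13/3 + π^2)/(1 + π^2)

Coercivity of a(·,·) on H^1_0(0, 1) means a(u, u) ≥ α ||u||_{H^1}² for every u ∈ H^1_0.
The interval has length L = 1, and Poincaré/coercivity depend only on L. Here a(u, u) = ∫(u')² + (-13/3)·∫u².
Here c = -13/3 < 0 with |c| < (π/L)² = π^2, so coercivity still holds. The condition a(u,u) ≥ α||u||_{H^1}² reads (1−α)∫(u')² ≥ (α−c)∫u². Any admissible α is ≤ 1 (rapidly oscillating u have ∫u²/∫(u')² → 0), and α = 1 would force 0 ≥ (1−c)∫u², impossible since c < 1; so 1−α > 0. By the sharp Poincaré inequality on H^1_0 of an interval of length L, ∫(u')² ≥ (π/L)²∫u² with equality for the first sine mode sin(π(x−x₀)/L) (x₀ the left endpoint), so the inequality holds for all u iff (1−α)(π/L)² ≥ α − c, i.e. α ≤ ((π/L)² + c)/((π/L)² + 1) = (1 + c(L/π)²)/(1 + (L/π)²). (Direct route, valid since c ≤ 0: Poincaré gives c∫u² ≥ c(L/π)²∫(u')², so a(u,u) ≥ (1 + c(L/π)²)∫(u')², while ||u||_{H^1}² ≤ (1 + (L/π)²)∫(u')²; dividing yields the same α.) With (π/L)² = π^2 and c = -13/3, the largest admissible constant is α = ((π/L)² + c)/((π/L)² + 1).
Simplifying, α = (-13/3 + π^2)/(1 + π^2).


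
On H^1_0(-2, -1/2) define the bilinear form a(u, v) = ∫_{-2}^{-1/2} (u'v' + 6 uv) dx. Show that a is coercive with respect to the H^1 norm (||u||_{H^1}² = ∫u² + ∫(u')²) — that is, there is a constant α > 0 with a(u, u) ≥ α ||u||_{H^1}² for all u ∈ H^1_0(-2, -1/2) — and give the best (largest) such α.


α = 1

Coercivity of a(·,·) on H^1_0(-2, -1/2) means a(u, u) ≥ α ||u||_{H^1}² for every u ∈ H^1_0.
The interval has length L = 3/2, and Poincaré/coercivity depend only on L. Here a(u, u) = ∫(u')² + (6)·∫u².
Here c = 6 ≥ 1, so a(u,u) = ∫(u')² + c∫u² ≥ ∫(u')² + ∫u² = ||u||_{H^1}², i.e. α = 1 works. No larger α is possible: a(u,u) ≥ α||u||_{H^1}² means (1−α)∫(u')² ≥ (α−c)∫u², and for the modes u_n = sin(nπ(x−x₀)/L) (x₀ the left endpoint) one has ∫u_n²/∫(u_n')² = (L/(nπ))² → 0, so a(u_n,u_n)/||u_n||_{H^1}² → 1. Hence the optimal constant is α = 1.
Therefore α = 1.


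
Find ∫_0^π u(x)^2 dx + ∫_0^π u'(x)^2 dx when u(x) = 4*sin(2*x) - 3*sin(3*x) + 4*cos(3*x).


||u||_{H^1(0,π)}^2 = -256 + 165*π

u'(x) = -12*sin(3*x) + 8*cos(2*x) - 9*cos(3*x).
Expand u² and (u')² and integrate term by term on (0, π), using: for integers n ≥ 1, ∫_0^π sin²(nx) dx = ∫_0^π cos²(nx) dx = π/2; for n ≠ n', ∫_0^π sin(nx)sin(n'x) dx = ∫_0^π cos(nx)cos(n'x) dx = 0; and by product-to-sum, ∫_0^π sin(nx)cos(n'x) dx = ½∫_0^π [sin((n+n')x) + sin((n−n')x)] dx, which is 0 when n+n' is even and 2n/(n²−n'²) when n+n' is odd (it need not vanish on (0, π)).
  u² squared terms: (-3)²·∫sin(3x)² dx = 9·π/2 = 9*π/2;  (4)²·∫cos(3x)² dx = 16·π/2 = 8*π;  (4)²·∫sin(2x)² dx = 16·π/2 = 8*π.
  u² cross terms: 2·(-3)·(4)·∫sin(3x)·cos(3x) dx = -24·(0) = 0;  2·(-3)·(4)·∫sin(3x)·sin(2x) dx = -24·(0) = 0;  2·(4)·(4)·∫cos(3x)·sin(2x) dx = 32·(-4/5) = -128/5.
  So ∫_0^π u² dx = 9*π/2 + 8*π + 8*π + 0 + 0 − 128/5 = -128/5 + 41*π/2.
  (u')² squared terms: (-12)²·∫sin(3x)² dx = 144·π/2 = 72*π;  (-9)²·∫cos(3x)² dx = 81·π/2 = 81*π/2;  (8)²·∫cos(2x)² dx = 64·π/2 = 32*π.
  (u')² cross terms: 2·(-12)·(-9)·∫sin(3x)·cos(3x) dx = 216·(0) = 0;  2·(-12)·(8)·∫sin(3x)·cos(2x) dx = -192·(6/5) = -1152/5;  2·(-9)·(8)·∫cos(3x)·cos(2x) dx = -144·(0) = 0.
  So ∫_0^π (u')² dx = 72*π + 81*π/2 + 32*π + 0 − 1152/5 + 0 = -1152/5 + 289*π/2.
||u||_{H^1}^2 = (-128/5 + 41*π/2) + (-1152/5 + 289*π/2) = -256 + 165*π.


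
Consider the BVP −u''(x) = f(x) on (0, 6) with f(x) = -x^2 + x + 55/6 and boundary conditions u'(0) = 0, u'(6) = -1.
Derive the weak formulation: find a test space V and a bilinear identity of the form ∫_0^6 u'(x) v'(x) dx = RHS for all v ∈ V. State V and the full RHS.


V = H^1(0, 6) (v unrestricted at boundary; u is determined up to an additive constant); weak form: ∫_0^6 u'v' dx = ∫_0^6 (-x^2 + x + 55/6) v dx − v(6) for all v ∈ V.

Multiply both sides by a test function v and integrate from 0 to 6:
  ∫_0^6 −u''(x) v(x) dx = ∫_0^6 f(x) v(x) dx.
Integrate the LHS by parts once:
  ∫_0^6 −u'' v dx = −[u'(x) v(x)]_0^6 + ∫_0^6 u'(x) v'(x) dx.
Thus ∫_0^6 u'(x) v'(x) dx = ∫_0^6 f(x) v(x) dx + [u'(x) v(x)]_0^6.
Choose V so that boundary terms are either known or forced to vanish.
u has inhomogeneous Neumann u'(0) = 0, u'(6) = -1. [u' v]_0^6 = (-1)·v(6) − (0)·v(0) = − v(6). Take V = H^1(0, 6); boundary term becomes part of RHS.
Weak formulation: find u (satisfying any essential BC) such that ∫_0^6 u'(x) v'(x) dx = ∫_0^6 f v dx − v(6) for all v ∈ V (Neumann data are natural BCs: they enter the RHS as boundary terms).
Substituting f(x) = -x^2 + x + 55/6, the right-hand side is ∫_0^6 (-x^2 + x + 55/6) v dx − v(6).
Compatibility check (pure Neumann): taking v ≡ 1 ∈ V gives 0 = ∫_0^6 f dx + (-1) − (0), i.e. ∫_0^6 f dx must equal u'(0) − u'(6) = 1. Indeed ∫_0^6 (-x^2 + x + 55/6) dx = 1, so the data are compatible. The solution is then unique only up to an additive constant (fix it e.g. by requiring ∫_0^6 u dx = 0).


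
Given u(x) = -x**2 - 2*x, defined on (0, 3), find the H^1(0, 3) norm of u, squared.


||u||_{H^1}^2 = 1248/5

The H^1 norm (squared) on an interval (0, L) is
  ||u||_{H^1}^2 = ∫_0^L u(x)^2 dx + ∫_0^L u'(x)^2 dx.
Compute u'(x) = -2*x - 2.
Then u(x)^2 = x**4 + 4*x**3 + 4*x**2 and u'(x)^2 = 4*x**2 + 8*x + 4.
Integrate each monomial from 0 to 3 using ∫_0^3 c·x^n dx = c·3^(n+1)/(n+1):
  ∫_0^3 u(x)^2 dx = ∫_0^3 (x^4 + 4*x^3 + 4*x^2) dx. Term by term:
    ∫_0^3 x^4 dx = 243/5;  ∫_0^3 4*x^3 dx = 81;  ∫_0^3 4*x^2 dx = 36.
  Sum: 243/5 + 81 + 36 = 828/5.
  ∫_0^3 u'(x)^2 dx = ∫_0^3 (4*x^2 + 8*x + 4) dx. Term by term:
    ∫_0^3 4*x^2 dx = 36;  ∫_0^3 8*x dx = 36;  ∫_0^3 4 dx = 12.
  Sum: 36 + 36 + 12 = 84.
Adding: ||u||_{H^1}^2 = 828/5 + 84 = 1248/5.


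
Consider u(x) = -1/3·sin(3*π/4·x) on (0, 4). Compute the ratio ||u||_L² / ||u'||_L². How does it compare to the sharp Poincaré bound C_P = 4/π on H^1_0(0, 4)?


||u||_L² / ||u'||_L² = 4/(3*π) < C_P = 4/π.

u(x) = -1/3·sin(3*π/4·x), so u'(x) = -π*cos(3*π*x/4)/4.
Writing u(x) = A·sin(kπx/L) with A = -1/3 and k = 3, use ∫_0^L sin²(kπx/L) dx = L/2 and ∫_0^L cos²(kπx/L) dx = L/2.
u² = 1/9·sin²(3*π/4·x) and (u')² = π^2/16·cos²(3*π/4·x), and each of sin², cos² integrates to L/2 = 2 over (0, 4).
∫_0^4 u² dx = 2/9, so ||u||_L² = sqrt(2)/3.
∫_0^4 (u')² dx = π^2/8, so ||u'||_L² = sqrt(2)*π/4.
Ratio ||u||_L² / ||u'||_L² = 4/(3*π).
Sharp Poincaré constant on H^1_0(0, 4) is C_P = L/π = 4/π, achieved by sin(π/4·x).
This is the k = 3 harmonic; the ratio L/(kπ) is strictly less than C_P = L/π, consistent with the sharp inequality ||u||_L² ≤ C_P ||u'||_L².


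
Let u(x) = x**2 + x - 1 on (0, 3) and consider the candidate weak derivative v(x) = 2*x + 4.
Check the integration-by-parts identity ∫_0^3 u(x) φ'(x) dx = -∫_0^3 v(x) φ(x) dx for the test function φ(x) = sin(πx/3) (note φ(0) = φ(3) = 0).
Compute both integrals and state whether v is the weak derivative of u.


LHS = -24/π, RHS = -42/π. No, v is not the weak derivative of u.

u(x) = x**2 + x - 1, classical derivative u'(x) = 2*x + 1.
φ(x) = sin(πx/3), so φ'(x) = π*cos(π*x/3)/3.
Note φ(0) = φ(3) = 0, so the boundary term u·φ vanishes.
LHS = ∫_0^3 u(x) φ'(x) dx = ∫_0^3 (π*x^2*cos(π*x/3)/3 + π*x*cos(π*x/3)/3 - π*cos(π*x/3)/3) dx. Term by term:
  ∫_0^3 -π*cos(π*x/3)/3 dx = 0;  ∫_0^3 π*x*cos(π*x/3)/3 dx = -6/π;  ∫_0^3 π*x^2*cos(π*x/3)/3 dx = -18/π.
Sum: 0 − 6/π − 18/π = -24/π.
So LHS = -24/π.
∫_0^3 v(x) φ(x) dx = ∫_0^3 (2*x*sin(π*x/3) + 4*sin(π*x/3)) dx. Term by term:
  ∫_0^3 4*sin(π*x/3) dx = 24/π;  ∫_0^3 2*x*sin(π*x/3) dx = 18/π.
Sum: 24/π + 18/π = 42/π.
So RHS = -∫_0^3 v(x) φ(x) dx = -42/π.
LHS − RHS = 18/π ≠ 0, so the identity fails.
(For a valid weak derivative the identity must hold for EVERY test function, in particular this one. The failure shows v is NOT the weak derivative of u.)
Correct weak derivative would be u'(x) = 2*x + 1.


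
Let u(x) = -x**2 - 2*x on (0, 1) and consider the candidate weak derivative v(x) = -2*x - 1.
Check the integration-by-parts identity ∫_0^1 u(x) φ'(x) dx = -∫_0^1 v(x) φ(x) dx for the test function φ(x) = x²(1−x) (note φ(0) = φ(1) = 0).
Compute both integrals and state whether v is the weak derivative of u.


LHS = 4/15, RHS = 11/60. No, v is not the weak derivative of u.

u(x) = -x**2 - 2*x, classical derivative u'(x) = -2*x - 2.
φ(x) = x²(1−x), so φ'(x) = x*(2 - 3*x).
Note φ(0) = φ(1) = 0, so the boundary term u·φ vanishes.
LHS = ∫_0^1 u(x) φ'(x) dx = ∫_0^1 (3*x^4 + 4*x^3 - 4*x^2) dx. Term by term:
  ∫_0^1 3*x^4 dx = 3/5;  ∫_0^1 4*x^3 dx = 1;  ∫_0^1 -4*x^2 dx = -4/3.
Sum: 3/5 + 1 − 4/3 = 4/15.
So LHS = 4/15.
∫_0^1 v(x) φ(x) dx = ∫_0^1 (2*x^4 - x^3 - x^2) dx. Term by term:
  ∫_0^1 2*x^4 dx = 2/5;  ∫_0^1 -x^3 dx = -1/4;  ∫_0^1 -x^2 dx = -1/3.
Sum: 2/5 − 1/4 − 1/3 = -11/60.
So RHS = -∫_0^1 v(x) φ(x) dx = 11/60.
LHS − RHS = 1/12 ≠ 0, so the identity fails.
(For a valid weak derivative the identity must hold for EVERY test function, in particular this one. The failure shows v is NOT the weak derivative of u.)
Correct weak derivative would be u'(x) = -2*x - 2.


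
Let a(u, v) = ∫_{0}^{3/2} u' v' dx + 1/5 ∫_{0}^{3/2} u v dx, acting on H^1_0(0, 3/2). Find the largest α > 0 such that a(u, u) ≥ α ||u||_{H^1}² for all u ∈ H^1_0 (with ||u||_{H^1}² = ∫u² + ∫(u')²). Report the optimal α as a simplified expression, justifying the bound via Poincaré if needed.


α = (9 + 20*π^2)/(5*(9 + 4*π^2))

Coercivity of a(·,·) on H^1_0(0, 3/2) means a(u, u) ≥ α ||u||_{H^1}² for every u ∈ H^1_0.
The interval has length L = 3/2, and Poincaré/coercivity depend only on L. Here a(u, u) = ∫(u')² + (1/5)·∫u².
Here 0 < c = 1/5 < 1. The condition a(u,u) ≥ α||u||_{H^1}² reads (1−α)∫(u')² ≥ (α−c)∫u². Any admissible α is ≤ 1 (rapidly oscillating u have ∫u²/∫(u')² → 0), and α = 1 would force 0 ≥ (1−c)∫u², impossible since c < 1; so 1−α > 0. By the sharp Poincaré inequality on H^1_0 of an interval of length L, ∫(u')² ≥ (π/L)²∫u² with equality for the first sine mode sin(π(x−x₀)/L) (x₀ the left endpoint), so the inequality holds for all u iff (1−α)(π/L)² ≥ α − c, i.e. α ≤ ((π/L)² + c)/((π/L)² + 1) = (1 + c(L/π)²)/(1 + (L/π)²). With (π/L)² = 4*π^2/9 and c = 1/5, the largest admissible constant is α = ((π/L)² + c)/((π/L)² + 1).
Simplifying, α = (9 + 20*π^2)/(5*(9 + 4*π^2)).


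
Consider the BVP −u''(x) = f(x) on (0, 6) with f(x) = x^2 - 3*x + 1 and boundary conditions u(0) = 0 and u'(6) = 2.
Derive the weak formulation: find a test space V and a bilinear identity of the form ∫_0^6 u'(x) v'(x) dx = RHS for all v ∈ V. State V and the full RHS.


V = {v ∈ H^1(0, 6) : v(0) = 0} (test functions vanish at x = 0 where u is specified); weak form: ∫_0^6 u'v' dx = ∫_0^6 (x^2 - 3*x + 1) v dx + 2·v(6) for all v ∈ V.

Multiply both sides by a test function v and integrate from 0 to 6:
  ∫_0^6 −u''(x) v(x) dx = ∫_0^6 f(x) v(x) dx.
Integrate the LHS by parts once:
  ∫_0^6 −u'' v dx = −[u'(x) v(x)]_0^6 + ∫_0^6 u'(x) v'(x) dx.
Thus ∫_0^6 u'(x) v'(x) dx = ∫_0^6 f(x) v(x) dx + [u'(x) v(x)]_0^6.
Choose V so that boundary terms are either known or forced to vanish.
Mixed BC: u(0) = 0 (Dirichlet) and u'(6) = 2 (Neumann). Define V = {v ∈ H^1(0, 6) : v(0) = 0}. Then [u' v]_0^6 = u'(6)·v(6) − u'(0)·0 = 2·v(6).
Weak formulation: find u (satisfying any essential BC) such that ∫_0^6 u'(x) v'(x) dx = ∫_0^6 f v dx + 2·v(6) for all v ∈ V (Dirichlet at 0 absorbed into V; Neumann datum at x = 6 contributes the boundary term).
Substituting f(x) = x^2 - 3*x + 1, the right-hand side is ∫_0^6 (x^2 - 3*x + 1) v dx + 2·v(6).


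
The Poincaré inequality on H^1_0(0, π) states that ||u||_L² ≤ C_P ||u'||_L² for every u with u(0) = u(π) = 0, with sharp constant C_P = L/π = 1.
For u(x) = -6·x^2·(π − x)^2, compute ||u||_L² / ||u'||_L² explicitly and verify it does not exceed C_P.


||u||_L² / ||u'||_L² = sqrt(3)*π/6 < C_P = 1.

u(x) = -6·x^2·(π − x)^2, so u'(x) = 12*x*(x*(π - x) - (x - π)^2).
u(x) = -6·x^2·(π − x)^2 vanishes at x = 0 and x = π, so u ∈ H^1_0(0, π). Differentiate via the product rule and integrate the resulting polynomials term by term.
  ∫_0^π u² dx = ∫_0^π (36*x^8 - 144*π*x^7 + 216*π^2*x^6 - 144*π^3*x^5 + 36*π^4*x^4) dx. Term by term:
    ∫_0^π 36*x^8 dx = 4*π^9;  ∫_0^π -144*π*x^7 dx = -18*π^9;  ∫_0^π 216*π^2*x^6 dx = 216*π^9/7;
    ∫_0^π -144*π^3*x^5 dx = -24*π^9;  ∫_0^π 36*π^4*x^4 dx = 36*π^9/5.
  Sum: 4*π^9 − 18*π^9 + 216*π^9/7 − 24*π^9 + 36*π^9/5 = 2*π^9/35.
  ∫_0^π (u')² dx = ∫_0^π (576*x^6 - 1728*π*x^5 + 1872*π^2*x^4 - 864*π^3*x^3 + 144*π^4*x^2) dx. Term by term:
    ∫_0^π 576*x^6 dx = 576*π^7/7;  ∫_0^π -1728*π*x^5 dx = -288*π^7;  ∫_0^π 1872*π^2*x^4 dx = 1872*π^7/5;
    ∫_0^π -864*π^3*x^3 dx = -216*π^7;  ∫_0^π 144*π^4*x^2 dx = 48*π^7.
  Sum: 576*π^7/7 − 288*π^7 + 1872*π^7/5 − 216*π^7 + 48*π^7 = 24*π^7/35.
∫_0^π u² dx = 2*π^9/35, so ||u||_L² = sqrt(70)*π^(9/2)/35.
∫_0^π (u')² dx = 24*π^7/35, so ||u'||_L² = 2*sqrt(210)*π^(7/2)/35.
Ratio ||u||_L² / ||u'||_L² = sqrt(3)*π/6.
Sharp Poincaré constant on H^1_0(0, π) is C_P = L/π = 1, achieved by sin(x).
A polynomial bump cannot attain the sharp Poincaré constant (only the first sine eigenfunction does), so the ratio is strictly less than C_P, consistent with ||u||_L² ≤ C_P ||u'||_L².


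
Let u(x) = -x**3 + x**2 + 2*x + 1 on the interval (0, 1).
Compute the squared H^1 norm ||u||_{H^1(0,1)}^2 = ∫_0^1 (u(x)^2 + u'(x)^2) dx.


||u||_{H^1}^2 = 619/70

The H^1 norm (squared) on an interval (0, L) is
  ||u||_{H^1}^2 = ∫_0^L u(x)^2 dx + ∫_0^L u'(x)^2 dx.
Compute u'(x) = -3*x**2 + 2*x + 2.
Then u(x)^2 = x**6 - 2*x**5 - 3*x**4 + 2*x**3 + 6*x**2 + 4*x + 1 and u'(x)^2 = 9*x**4 - 12*x**3 - 8*x**2 + 8*x + 4.
Integrate each monomial from 0 to 1 using ∫_0^1 c·x^n dx = c·1^(n+1)/(n+1):
  ∫_0^1 u(x)^2 dx = ∫_0^1 (x^6 - 2*x^5 - 3*x^4 + 2*x^3 + 6*x^2 + 4*x + 1) dx. Term by term:
    ∫_0^1 x^6 dx = 1/7;  ∫_0^1 -2*x^5 dx = -1/3;  ∫_0^1 -3*x^4 dx = -3/5;
    ∫_0^1 2*x^3 dx = 1/2;  ∫_0^1 6*x^2 dx = 2;  ∫_0^1 4*x dx = 2;
    ∫_0^1 1 dx = 1.
  Sum: 1/7 − 1/3 − 3/5 + 1/2 + 2 + 2 + 1 = 989/210.
  ∫_0^1 u'(x)^2 dx = ∫_0^1 (9*x^4 - 12*x^3 - 8*x^2 + 8*x + 4) dx. Term by term:
    ∫_0^1 9*x^4 dx = 9/5;  ∫_0^1 -12*x^3 dx = -3;  ∫_0^1 -8*x^2 dx = -8/3;
    ∫_0^1 8*x dx = 4;  ∫_0^1 4 dx = 4.
  Sum: 9/5 − 3 − 8/3 + 4 + 4 = 62/15.
Adding: ||u||_{H^1}^2 = 989/210 + 62/15 = 619/70.


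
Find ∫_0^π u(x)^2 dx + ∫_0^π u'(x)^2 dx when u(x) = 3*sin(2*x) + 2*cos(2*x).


||u||_{H^1(0,π)}^2 = 65*π/2

u'(x) = -4*sin(2*x) + 6*cos(2*x).
Expand u² and (u')² and integrate term by term on (0, π), using: for integers n ≥ 1, ∫_0^π sin²(nx) dx = ∫_0^π cos²(nx) dx = π/2; for n ≠ n', ∫_0^π sin(nx)sin(n'x) dx = ∫_0^π cos(nx)cos(n'x) dx = 0; and by product-to-sum, ∫_0^π sin(nx)cos(n'x) dx = ½∫_0^π [sin((n+n')x) + sin((n−n')x)] dx, which is 0 when n+n' is even and 2n/(n²−n'²) when n+n' is odd (it need not vanish on (0, π)).
  u² squared terms: (2)²·∫cos(2x)² dx = 4·π/2 = 2*π;  (3)²·∫sin(2x)² dx = 9·π/2 = 9*π/2.
  u² cross terms: 2·(2)·(3)·∫cos(2x)·sin(2x) dx = 12·(0) = 0.
  So ∫_0^π u² dx = 2*π + 9*π/2 + 0 = 13*π/2.
  (u')² squared terms: (-4)²·∫sin(2x)² dx = 16·π/2 = 8*π;  (6)²·∫cos(2x)² dx = 36·π/2 = 18*π.
  (u')² cross terms: 2·(-4)·(6)·∫sin(2x)·cos(2x) dx = -48·(0) = 0.
  So ∫_0^π (u')² dx = 8*π + 18*π + 0 = 26*π.
||u||_{H^1}^2 = (13*π/2) + (26*π) = 65*π/2.


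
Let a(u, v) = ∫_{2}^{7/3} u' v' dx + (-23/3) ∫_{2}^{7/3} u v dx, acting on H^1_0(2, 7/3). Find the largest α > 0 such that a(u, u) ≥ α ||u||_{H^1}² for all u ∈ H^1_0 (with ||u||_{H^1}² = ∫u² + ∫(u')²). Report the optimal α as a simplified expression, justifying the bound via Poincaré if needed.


α = (-23 + 27*π^2)/(3*(1 + 9*π^2))

Coercivity of a(·,·) on H^1_0(2, 7/3) means a(u, u) ≥ α ||u||_{H^1}² for every u ∈ H^1_0.
The interval has length L = 1/3, and Poincaré/coercivity depend only on L. Here a(u, u) = ∫(u')² + (-23/3)·∫u².
Here c = -23/3 < 0 with |c| < (π/L)² = 9*π^2, so coercivity still holds. The condition a(u,u) ≥ α||u||_{H^1}² reads (1−α)∫(u')² ≥ (α−c)∫u². Any admissible α is ≤ 1 (rapidly oscillating u have ∫u²/∫(u')² → 0), and α = 1 would force 0 ≥ (1−c)∫u², impossible since c < 1; so 1−α > 0. By the sharp Poincaré inequality on H^1_0 of an interval of length L, ∫(u')² ≥ (π/L)²∫u² with equality for the first sine mode sin(π(x−x₀)/L) (x₀ the left endpoint), so the inequality holds for all u iff (1−α)(π/L)² ≥ α − c, i.e. α ≤ ((π/L)² + c)/((π/L)² + 1) = (1 + c(L/π)²)/(1 + (L/π)²). (Direct route, valid since c ≤ 0: Poincaré gives c∫u² ≥ c(L/π)²∫(u')², so a(u,u) ≥ (1 + c(L/π)²)∫(u')², while ||u||_{H^1}² ≤ (1 + (L/π)²)∫(u')²; dividing yields the same α.) With (π/L)² = 9*π^2 and c = -23/3, the largest admissible constant is α = ((π/L)² + c)/((π/L)² + 1).
Simplifying, α = (-23 + 27*π^2)/(3*(1 + 9*π^2)).


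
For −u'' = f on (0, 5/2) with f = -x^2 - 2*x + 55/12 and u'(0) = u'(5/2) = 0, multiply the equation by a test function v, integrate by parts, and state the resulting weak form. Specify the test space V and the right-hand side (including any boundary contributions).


V = H^1(0, 5/2) (no boundary constraint on v; u is determined up to an additive constant); weak form: ∫_0^5/2 u'v' dx = ∫_0^5/2 (-x^2 - 2*x + 55/12) v dx for all v ∈ V.

Multiply both sides by a test function v and integrate from 0 to 5/2:
  ∫_0^5/2 −u''(x) v(x) dx = ∫_0^5/2 f(x) v(x) dx.
Integrate the LHS by parts once:
  ∫_0^5/2 −u'' v dx = −[u'(x) v(x)]_0^5/2 + ∫_0^5/2 u'(x) v'(x) dx.
Thus ∫_0^5/2 u'(x) v'(x) dx = ∫_0^5/2 f(x) v(x) dx + [u'(x) v(x)]_0^5/2.
Choose V so that boundary terms are either known or forced to vanish.
u has homogeneous Neumann: u'(0) = u'(5/2) = 0. So [u' v]_0^5/2 = 0·v(5/2) − 0·v(0) = 0 for any v; take V = H^1(0, 5/2).
Weak formulation: find u (satisfying any essential BC) such that ∫_0^5/2 u'(x) v'(x) dx = ∫_0^5/2 f v dx for all v ∈ V (homogeneous Neumann, so boundary terms vanish).
Substituting f(x) = -x^2 - 2*x + 55/12, the right-hand side is ∫_0^5/2 (-x^2 - 2*x + 55/12) v dx.
Compatibility check (pure Neumann): taking v ≡ 1 ∈ V gives 0 = ∫_0^5/2 f dx + (0) − (0), i.e. ∫_0^5/2 f dx must equal u'(0) − u'(5/2) = 0. Indeed ∫_0^5/2 (-x^2 - 2*x + 55/12) dx = 0, so the data are compatible. The solution is then unique only up to an additive constant (fix it e.g. by requiring ∫_0^5/2 u dx = 0).


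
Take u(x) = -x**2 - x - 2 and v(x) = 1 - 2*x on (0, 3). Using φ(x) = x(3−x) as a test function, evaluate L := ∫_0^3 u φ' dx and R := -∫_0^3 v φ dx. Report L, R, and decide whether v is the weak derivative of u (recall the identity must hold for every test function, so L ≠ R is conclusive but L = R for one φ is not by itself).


LHS = 18, RHS = 9. No, v is not the weak derivative of u.

u(x) = -x**2 - x - 2, classical derivative u'(x) = -2*x - 1.
φ(x) = x(3−x), so φ'(x) = 3 - 2*x.
Note φ(0) = φ(3) = 0, so the boundary term u·φ vanishes.
LHS = ∫_0^3 u(x) φ'(x) dx = ∫_0^3 (2*x^3 - x^2 + x - 6) dx. Term by term:
  ∫_0^3 2*x^3 dx = 81/2;  ∫_0^3 -x^2 dx = -9;  ∫_0^3 x dx = 9/2;
  ∫_0^3 -6 dx = -18.
Sum: 81/2 − 9 + 9/2 − 18 = 18.
So LHS = 18.
∫_0^3 v(x) φ(x) dx = ∫_0^3 (2*x^3 - 7*x^2 + 3*x) dx. Term by term:
  ∫_0^3 2*x^3 dx = 81/2;  ∫_0^3 -7*x^2 dx = -63;  ∫_0^3 3*x dx = 27/2.
Sum: 81/2 − 63 + 27/2 = -9.
So RHS = -∫_0^3 v(x) φ(x) dx = 9.
LHS − RHS = 9 ≠ 0, so the identity fails.
(For a valid weak derivative the identity must hold for EVERY test function, in particular this one. The failure shows v is NOT the weak derivative of u.)
Correct weak derivative would be u'(x) = -2*x - 1.


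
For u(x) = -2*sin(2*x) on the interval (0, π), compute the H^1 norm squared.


||u||_{H^1(0,π)}^2 = 10*π

u'(x) = -4*cos(2*x).
Expand u² and (u')² and integrate term by term on (0, π), using: for integers n ≥ 1, ∫_0^π sin²(nx) dx = ∫_0^π cos²(nx) dx = π/2; for n ≠ n', ∫_0^π sin(nx)sin(n'x) dx = ∫_0^π cos(nx)cos(n'x) dx = 0; and by product-to-sum, ∫_0^π sin(nx)cos(n'x) dx = ½∫_0^π [sin((n+n')x) + sin((n−n')x)] dx, which is 0 when n+n' is even and 2n/(n²−n'²) when n+n' is odd (it need not vanish on (0, π)).
  u² squared terms: (-2)²·∫sin(2x)² dx = 4·π/2 = 2*π.
  So ∫_0^π u² dx = 2*π.
  (u')² squared terms: (-4)²·∫cos(2x)² dx = 16·π/2 = 8*π.
  So ∫_0^π (u')² dx = 8*π.
||u||_{H^1}^2 = (2*π) + (8*π) = 10*π.


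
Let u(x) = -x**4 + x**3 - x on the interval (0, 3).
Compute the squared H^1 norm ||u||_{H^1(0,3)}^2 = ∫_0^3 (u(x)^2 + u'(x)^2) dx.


||u||_{H^1}^2 = 510333/140

The H^1 norm (squared) on an interval (0, L) is
  ||u||_{H^1}^2 = ∫_0^L u(x)^2 dx + ∫_0^L u'(x)^2 dx.
Compute u'(x) = -4*x**3 + 3*x**2 - 1.
Then u(x)^2 = x**8 - 2*x**7 + x**6 + 2*x**5 - 2*x**4 + x**2 and u'(x)^2 = 16*x**6 - 24*x**5 + 9*x**4 + 8*x**3 - 6*x**2 + 1.
Integrate each monomial from 0 to 3 using ∫_0^3 c·x^n dx = c·3^(n+1)/(n+1):
  ∫_0^3 u(x)^2 dx = ∫_0^3 (x^8 - 2*x^7 + x^6 + 2*x^5 - 2*x^4 + x^2) dx. Term by term:
    ∫_0^3 x^8 dx = 2187;  ∫_0^3 -2*x^7 dx = -6561/4;  ∫_0^3 x^6 dx = 2187/7;
    ∫_0^3 2*x^5 dx = 243;  ∫_0^3 -2*x^4 dx = -486/5;  ∫_0^3 x^2 dx = 9.
  Sum: 2187 − 6561/4 + 2187/7 + 243 − 486/5 + 9 = 141957/140.
  ∫_0^3 u'(x)^2 dx = ∫_0^3 (16*x^6 - 24*x^5 + 9*x^4 + 8*x^3 - 6*x^2 + 1) dx. Term by term:
    ∫_0^3 16*x^6 dx = 34992/7;  ∫_0^3 -24*x^5 dx = -2916;  ∫_0^3 9*x^4 dx = 2187/5;
    ∫_0^3 8*x^3 dx = 162;  ∫_0^3 -6*x^2 dx = -54;  ∫_0^3 1 dx = 3.
  Sum: 34992/7 − 2916 + 2187/5 + 162 − 54 + 3 = 92094/35.
Adding: ||u||_{H^1}^2 = 141957/140 + 92094/35 = 510333/140.


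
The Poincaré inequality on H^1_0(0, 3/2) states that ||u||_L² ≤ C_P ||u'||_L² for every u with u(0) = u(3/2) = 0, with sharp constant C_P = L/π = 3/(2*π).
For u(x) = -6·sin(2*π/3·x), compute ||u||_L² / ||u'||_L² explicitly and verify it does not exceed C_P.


||u||_L² / ||u'||_L² = 3/(2*π) = C_P.

u(x) = -6·sin(2*π/3·x), so u'(x) = -4*π*cos(2*π*x/3).
Writing u(x) = A·sin(kπx/L) with A = -6 and k = 1, use ∫_0^L sin²(kπx/L) dx = L/2 and ∫_0^L cos²(kπx/L) dx = L/2.
u² = 36·sin²(2*π/3·x) and (u')² = 16*π^2·cos²(2*π/3·x), and each of sin², cos² integrates to L/2 = 3/4 over (0, 3/2).
∫_0^3/2 u² dx = 27, so ||u||_L² = 3*sqrt(3).
∫_0^3/2 (u')² dx = 12*π^2, so ||u'||_L² = 2*sqrt(3)*π.
Ratio ||u||_L² / ||u'||_L² = 3/(2*π).
Sharp Poincaré constant on H^1_0(0, 3/2) is C_P = L/π = 3/(2*π), achieved by sin(2*π/3·x).
This is the k = 1 eigenfunction (up to amplitude), so the ratio equals the sharp Poincaré constant exactly.


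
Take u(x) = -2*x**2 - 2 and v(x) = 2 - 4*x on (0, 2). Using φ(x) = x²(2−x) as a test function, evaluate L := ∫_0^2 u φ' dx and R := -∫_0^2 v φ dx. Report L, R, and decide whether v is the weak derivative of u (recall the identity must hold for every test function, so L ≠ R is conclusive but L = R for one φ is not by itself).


LHS = 32/5, RHS = 56/15. No, v is not the weak derivative of u.

u(x) = -2*x**2 - 2, classical derivative u'(x) = -4*x.
φ(x) = x²(2−x), so φ'(x) = x*(4 - 3*x).
Note φ(0) = φ(2) = 0, so the boundary term u·φ vanishes.
LHS = ∫_0^2 u(x) φ'(x) dx = ∫_0^2 (6*x^4 - 8*x^3 + 6*x^2 - 8*x) dx. Term by term:
  ∫_0^2 6*x^4 dx = 192/5;  ∫_0^2 -8*x^3 dx = -32;  ∫_0^2 6*x^2 dx = 16;
  ∫_0^2 -8*x dx = -16.
Sum: 192/5 − 32 + 16 − 16 = 32/5.
So LHS = 32/5.
∫_0^2 v(x) φ(x) dx = ∫_0^2 (4*x^4 - 10*x^3 + 4*x^2) dx. Term by term:
  ∫_0^2 4*x^4 dx = 128/5;  ∫_0^2 -10*x^3 dx = -40;  ∫_0^2 4*x^2 dx = 32/3.
Sum: 128/5 − 40 + 32/3 = -56/15.
So RHS = -∫_0^2 v(x) φ(x) dx = 56/15.
LHS − RHS = 8/3 ≠ 0, so the identity fails.
(For a valid weak derivative the identity must hold for EVERY test function, in particular this one. The failure shows v is NOT the weak derivative of u.)
Correct weak derivative would be u'(x) = -4*x.


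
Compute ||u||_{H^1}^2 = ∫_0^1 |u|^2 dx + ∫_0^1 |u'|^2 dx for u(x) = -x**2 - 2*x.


||u||_{H^1}^2 = 178/15

The H^1 norm (squared) on an interval (0, L) is
  ||u||_{H^1}^2 = ∫_0^L u(x)^2 dx + ∫_0^L u'(x)^2 dx.
Compute u'(x) = -2*x - 2.
Then u(x)^2 = x**4 + 4*x**3 + 4*x**2 and u'(x)^2 = 4*x**2 + 8*x + 4.
Integrate each monomial from 0 to 1 using ∫_0^1 c·x^n dx = c·1^(n+1)/(n+1):
  ∫_0^1 u(x)^2 dx = ∫_0^1 (x^4 + 4*x^3 + 4*x^2) dx. Term by term:
    ∫_0^1 x^4 dx = 1/5;  ∫_0^1 4*x^3 dx = 1;  ∫_0^1 4*x^2 dx = 4/3.
  Sum: 1/5 + 1 + 4/3 = 38/15.
  ∫_0^1 u'(x)^2 dx = ∫_0^1 (4*x^2 + 8*x + 4) dx. Term by term:
    ∫_0^1 4*x^2 dx = 4/3;  ∫_0^1 8*x dx = 4;  ∫_0^1 4 dx = 4.
  Sum: 4/3 + 4 + 4 = 28/3.
Adding: ||u||_{H^1}^2 = 38/15 + 28/3 = 178/15.


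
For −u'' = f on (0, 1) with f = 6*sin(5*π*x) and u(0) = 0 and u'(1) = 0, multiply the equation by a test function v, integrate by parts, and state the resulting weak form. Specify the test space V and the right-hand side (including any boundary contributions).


V = {v ∈ H^1(0, 1) : v(0) = 0} (test functions vanish at x = 0 where u is specified); weak form: ∫_0^1 u'v' dx = ∫_0^1 (6*sin(5*π*x)) v dx for all v ∈ V.

Multiply both sides by a test function v and integrate from 0 to 1:
  ∫_0^1 −u''(x) v(x) dx = ∫_0^1 f(x) v(x) dx.
Integrate the LHS by parts once:
  ∫_0^1 −u'' v dx = −[u'(x) v(x)]_0^1 + ∫_0^1 u'(x) v'(x) dx.
Thus ∫_0^1 u'(x) v'(x) dx = ∫_0^1 f(x) v(x) dx + [u'(x) v(x)]_0^1.
Choose V so that boundary terms are either known or forced to vanish.
Mixed BC: u(0) = 0 (Dirichlet) and u'(1) = 0 (Neumann). Define V = {v ∈ H^1(0, 1) : v(0) = 0}. Then [u' v]_0^1 = u'(1)·v(1) − u'(0)·0 = 0.
Weak formulation: find u (satisfying any essential BC) such that ∫_0^1 u'(x) v'(x) dx = ∫_0^1 f v dx for all v ∈ V (Dirichlet at 0 absorbed into V; the Neumann datum at x = 1 is zero, so no boundary term remains).
Substituting f(x) = 6*sin(5*π*x), the right-hand side is ∫_0^1 (6*sin(5*π*x)) v dx.


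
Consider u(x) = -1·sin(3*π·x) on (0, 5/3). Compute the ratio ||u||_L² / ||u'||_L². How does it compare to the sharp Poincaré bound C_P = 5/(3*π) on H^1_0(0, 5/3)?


||u||_L² / ||u'||_L² = 1/(3*π) < C_P = 5/(3*π).

u(x) = -1·sin(3*π·x), so u'(x) = -3*π*cos(3*π*x).
Writing u(x) = A·sin(kπx/L) with A = -1 and k = 5, use ∫_0^L sin²(kπx/L) dx = L/2 and ∫_0^L cos²(kπx/L) dx = L/2.
u² = 1·sin²(3*π·x) and (u')² = 9*π^2·cos²(3*π·x), and each of sin², cos² integrates to L/2 = 5/6 over (0, 5/3).
∫_0^5/3 u² dx = 5/6, so ||u||_L² = sqrt(30)/6.
∫_0^5/3 (u')² dx = 15*π^2/2, so ||u'||_L² = sqrt(30)*π/2.
Ratio ||u||_L² / ||u'||_L² = 1/(3*π).
Sharp Poincaré constant on H^1_0(0, 5/3) is C_P = L/π = 5/(3*π), achieved by sin(3*π/5·x).
This is the k = 5 harmonic; the ratio L/(kπ) is strictly less than C_P = L/π, consistent with the sharp inequality ||u||_L² ≤ C_P ||u'||_L².


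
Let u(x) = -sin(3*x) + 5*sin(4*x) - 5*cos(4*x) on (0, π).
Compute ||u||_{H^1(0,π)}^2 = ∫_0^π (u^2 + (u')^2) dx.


||u||_{H^1(0,π)}^2 = -1020/7 + 430*π

u'(x) = 20*sin(4*x) - 3*cos(3*x) + 20*cos(4*x).
Expand u² and (u')² and integrate term by term on (0, π), using: for integers n ≥ 1, ∫_0^π sin²(nx) dx = ∫_0^π cos²(nx) dx = π/2; for n ≠ n', ∫_0^π sin(nx)sin(n'x) dx = ∫_0^π cos(nx)cos(n'x) dx = 0; and by product-to-sum, ∫_0^π sin(nx)cos(n'x) dx = ½∫_0^π [sin((n+n')x) + sin((n−n')x)] dx, which is 0 when n+n' is even and 2n/(n²−n'²) when n+n' is odd (it need not vanish on (0, π)).
  u² squared terms: (-1)²·∫sin(3x)² dx = 1·π/2 = π/2;  (-5)²·∫cos(4x)² dx = 25·π/2 = 25*π/2;  (5)²·∫sin(4x)² dx = 25·π/2 = 25*π/2.
  u² cross terms: 2·(-1)·(-5)·∫sin(3x)·cos(4x) dx = 10·(-6/7) = -60/7;  2·(-1)·(5)·∫sin(3x)·sin(4x) dx = -10·(0) = 0;  2·(-5)·(5)·∫cos(4x)·sin(4x) dx = -50·(0) = 0.
  So ∫_0^π u² dx = π/2 + 25*π/2 + 25*π/2 − 60/7 + 0 + 0 = -60/7 + 51*π/2.
  (u')² squared terms: (-3)²·∫cos(3x)² dx = 9·π/2 = 9*π/2;  (20)²·∫cos(4x)² dx = 400·π/2 = 200*π;  (20)²·∫sin(4x)² dx = 400·π/2 = 200*π.
  (u')² cross terms: 2·(-3)·(20)·∫cos(3x)·cos(4x) dx = -120·(0) = 0;  2·(-3)·(20)·∫cos(3x)·sin(4x) dx = -120·(8/7) = -960/7;  2·(20)·(20)·∫cos(4x)·sin(4x) dx = 800·(0) = 0.
  So ∫_0^π (u')² dx = 9*π/2 + 200*π + 200*π + 0 − 960/7 + 0 = -960/7 + 809*π/2.
||u||_{H^1}^2 = (-60/7 + 51*π/2) + (-960/7 + 809*π/2) = -1020/7 + 430*π.
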